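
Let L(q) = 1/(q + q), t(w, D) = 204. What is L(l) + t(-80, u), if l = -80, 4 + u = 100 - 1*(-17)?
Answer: 32639/160 ≈ 203.99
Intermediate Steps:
u = 113 (u = -4 + (100 - 1*(-17)) = -4 + (100 + 17) = -4 + 117 = 113)
L(q) = 1/(2*q)
L(l) + t(-80, u) = (½)/(-80) + 204 = (½)*(-1/80) + 204 = -1/160 + 204 = 32639/160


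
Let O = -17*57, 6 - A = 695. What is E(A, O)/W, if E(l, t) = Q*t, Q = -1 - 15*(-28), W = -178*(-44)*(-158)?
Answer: 406011/1237456 ≈ 0.32810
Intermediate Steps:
A = -689 (A = 6 - 1*695 = 6 - 695 = -689)
W = -1237456 (W = 7832*(-158) = -1237456)
Q = 419 (Q = -1 + 420 = 419)
O = -969
E(l, t) = 419*t
E(A, O)/W = (419*(-969))/(-1237456) = -406011*(-1/1237456) = 406011/1237456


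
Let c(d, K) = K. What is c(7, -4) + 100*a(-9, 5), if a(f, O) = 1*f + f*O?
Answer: -5404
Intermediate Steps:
a(f, O) = f + O*f
c(7, -4) + 100*a(-9, 5) = -4 + 100*(-9*(1 + 5)) = -4 + 100*(-9*6) = -4 + 100*(-54) = -4 - 5400 = -5404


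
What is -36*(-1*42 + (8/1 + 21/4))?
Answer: 1035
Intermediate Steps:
-36*(-1*42 + (8/1 + 21/4)) = -36*(-42 + (8*1 + 21*(¼))) = -36*(-42 + (8 + 21/4)) = -36*(-42 + 53/4) = -36*(-115/4) = 1035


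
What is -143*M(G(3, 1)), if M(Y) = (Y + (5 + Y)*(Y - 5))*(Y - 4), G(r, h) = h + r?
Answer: 0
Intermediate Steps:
M(Y) = (-4 + Y)*(Y + (-5 + Y)*(5 + Y)) (M(Y) = (Y + (5 + Y)*(-5 + Y))*(-4 + Y) = (Y + (-5 + Y)*(5 + Y))*(-4 + Y) = (-4 + Y)*(Y + (-5 + Y)*(5 + Y)))
-143*M(G(3, 1)) = -143*(100 + (1 + 3)³ - 29*(1 + 3) - 3*(1 + 3)²) = -143*(100 + 4³ - 29*4 - 3*4²) = -143*(100 + 64 - 116 - 3*16) = -143*(100 + 64 - 116 - 48) = -143*0 = 0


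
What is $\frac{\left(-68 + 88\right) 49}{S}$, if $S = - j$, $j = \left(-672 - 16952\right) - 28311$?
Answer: $\frac{196}{9187} \approx 0.021334$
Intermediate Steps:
$j = -45935$ ($j = -17624 - 28311 = -45935$)
$S = 45935$ ($S = \left(-1\right) \left(-45935\right) = 45935$)
$\frac{\left(-68 + 88\right) 49}{S} = \frac{\left(-68 + 88\right) 49}{45935} = 20 \cdot 49 \cdot \frac{1}{45935} = 980 \cdot \frac{1}{45935} = \frac{196}{9187}$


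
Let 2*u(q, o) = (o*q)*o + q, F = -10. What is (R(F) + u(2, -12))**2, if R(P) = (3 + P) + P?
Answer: 16384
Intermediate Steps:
u(q, o) = q/2 + q*o**2/2 (u(q, o) = ((o*q)*o + q)/2 = (q*o**2 + q)/2 = (q + q*o**2)/2 = q/2 + q*o**2/2)
R(P) = 3 + 2*P
(R(F) + u(2, -12))**2 = ((3 + 2*(-10)) + (1/2)*2*(1 + (-12)**2))**2 = ((3 - 20) + (1/2)*2*(1 + 144))**2 = (-17 + (1/2)*2*145)**2 = (-17 + 145)**2 = 128**2 = 16384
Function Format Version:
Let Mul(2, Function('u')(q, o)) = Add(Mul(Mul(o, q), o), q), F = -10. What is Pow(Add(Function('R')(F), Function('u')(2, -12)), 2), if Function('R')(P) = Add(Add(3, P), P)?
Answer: 16384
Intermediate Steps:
Function('u')(q, o) = Add(Mul(Rational(1, 2), q), Mul(Rational(1, 2), q, Pow(o, 2))) (Function('u')(q, o) = Mul(Rational(1, 2), Add(Mul(Mul(o, q), o), q)) = Mul(Rational(1, 2), Add(Mul(q, Pow(o, 2)), q)) = Mul(Rational(1, 2), Add(q, Mul(q, Pow(o, 2)))) = Add(Mul(Rational(1, 2), q), Mul(Rational(1, 2), q, Pow(o, 2))))
Function('R')(P) = Add(3, Mul(2, P))
Pow(Add(Function('R')(F), Function('u')(2, -12)), 2) = Pow(Add(Add(3, Mul(2, -10)), Mul(Rational(1, 2), 2, Add(1, Pow(-12, 2)))), 2) = Pow(Add(Add(3, -20), Mul(Rational(1, 2), 2, Add(1, 144))), 2) = Pow(Add(-17, Mul(Rational(1, 2), 2, 145)), 2) = Pow(Add(-17, 145), 2) = Pow(128, 2) = 16384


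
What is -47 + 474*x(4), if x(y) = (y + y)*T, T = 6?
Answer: 22705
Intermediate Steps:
x(y) = 12*y (x(y) = (y + y)*6 = (2*y)*6 = 12*y)
-47 + 474*x(4) = -47 + 474*(12*4) = -47 + 474*48 = -47 + 22752 = 22705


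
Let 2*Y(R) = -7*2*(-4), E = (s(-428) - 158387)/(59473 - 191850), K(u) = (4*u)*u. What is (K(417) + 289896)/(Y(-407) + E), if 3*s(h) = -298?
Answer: 391353538212/11595127 ≈ 33752.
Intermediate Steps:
K(u) = 4*u**2
s(h) = -298/3 (s(h) = (1/3)*(-298) = -298/3)
E = 475459/397131 (E = (-298/3 - 158387)/(59473 - 191850) = -475459/3/(-132377) = -475459/3*(-1/132377) = 475459/397131 ≈ 1.1972)
Y(R) = 28 (Y(R) = (-7*2*(-4))/2 = (-14*(-4))/2 = (1/2)*56 = 28)
(K(417) + 289896)/(Y(-407) + E) = (4*417**2 + 289896)/(28 + 475459/397131) = (4*173889 + 289896)/(11595127/397131) = (695556 + 289896)*(397131/11595127) = 985452*(397131/11595127) = 391353538212/11595127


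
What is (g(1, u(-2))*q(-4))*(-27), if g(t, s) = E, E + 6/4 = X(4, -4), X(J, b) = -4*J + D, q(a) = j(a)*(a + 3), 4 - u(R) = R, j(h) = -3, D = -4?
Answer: 3483/2 ≈ 1741.5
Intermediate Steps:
u(R) = 4 - R
q(a) = -9 - 3*a (q(a) = -3*(a + 3) = -3*(3 + a) = -9 - 3*a)
X(J, b) = -4 - 4*J (X(J, b) = -4*J - 4 = -4 - 4*J)
E = -43/2 (E = -3/2 + (-4 - 4*4) = -3/2 + (-4 - 16) = -3/2 - 20 = -43/2 ≈ -21.500)
g(t, s) = -43/2
(g(1, u(-2))*q(-4))*(-27) = -43*(-9 - 3*(-4))/2*(-27) = -43*(-9 + 12)/2*(-27) = -43/2*3*(-27) = -129/2*(-27) = 3483/2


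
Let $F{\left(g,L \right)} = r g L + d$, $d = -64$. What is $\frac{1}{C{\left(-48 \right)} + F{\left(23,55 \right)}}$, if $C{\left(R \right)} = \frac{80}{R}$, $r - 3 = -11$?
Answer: $- \frac{3}{30557} \approx -9.8177 \cdot 10^{-5}$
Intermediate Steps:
$r = -8$ ($r = 3 - 11 = -8$)
$F{\left(g,L \right)} = -64 - 8 L g$ ($F{\left(g,L \right)} = - 8 g L - 64 = - 8 L g - 64 = -64 - 8 L g$)
$\frac{1}{C{\left(-48 \right)} + F{\left(23,55 \right)}} = \frac{1}{\frac{80}{-48} - \left(64 + 440 \cdot 23\right)} = \frac{1}{80 \left(- \frac{1}{48}\right) - 10184} = \frac{1}{- \frac{5}{3} - 10184} = \frac{1}{- \frac{30557}{3}} = - \frac{3}{30557}$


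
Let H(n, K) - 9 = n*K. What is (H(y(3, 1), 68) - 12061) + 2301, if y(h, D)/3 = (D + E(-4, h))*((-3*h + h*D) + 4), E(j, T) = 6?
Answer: -12607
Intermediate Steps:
y(h, D) = 3*(6 + D)*(4 - 3*h + D*h) (y(h, D) = 3*((D + 6)*((-3*h + h*D) + 4)) = 3*((6 + D)*((-3*h + D*h) + 4)) = 3*((6 + D)*(4 - 3*h + D*h)) = 3*(6 + D)*(4 - 3*h + D*h))
H(n, K) = 9 + K*n (H(n, K) = 9 + n*K = 9 + K*n)
(H(y(3, 1), 68) - 12061) + 2301 = ((9 + 68*(72 - 54*3 + 12*1 + 3*3*1**2 + 9*1*3)) - 12061) + 2301 = ((9 + 68*(72 - 162 + 12 + 3*3*1 + 27)) - 12061) + 2301 = ((9 + 68*(72 - 162 + 12 + 9 + 27)) - 12061) + 2301 = ((9 + 68*(-42)) - 12061) + 2301 = ((9 - 2856) - 12061) + 2301 = (-2847 - 12061) + 2301 = -14908 + 2301 = -12607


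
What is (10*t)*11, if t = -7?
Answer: -770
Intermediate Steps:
(10*t)*11 = (10*(-7))*11 = -70*11 = -770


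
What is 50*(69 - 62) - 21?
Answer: 329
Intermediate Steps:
50*(69 - 62) - 21 = 50*7 - 21 = 350 - 21 = 329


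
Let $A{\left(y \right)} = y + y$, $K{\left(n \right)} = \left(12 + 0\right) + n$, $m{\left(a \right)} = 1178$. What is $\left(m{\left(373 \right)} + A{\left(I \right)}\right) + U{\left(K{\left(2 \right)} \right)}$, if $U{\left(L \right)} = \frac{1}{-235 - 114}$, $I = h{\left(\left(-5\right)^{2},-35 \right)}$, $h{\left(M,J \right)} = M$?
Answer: $\frac{428571}{349} \approx 1228.0$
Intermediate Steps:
$K{\left(n \right)} = 12 + n$
$I = 25$ ($I = \left(-5\right)^{2} = 25$)
$U{\left(L \right)} = - \frac{1}{349}$ ($U{\left(L \right)} = \frac{1}{-349} = - \frac{1}{349}$)
$A{\left(y \right)} = 2 y$
$\left(m{\left(373 \right)} + A{\left(I \right)}\right) + U{\left(K{\left(2 \right)} \right)} = \left(1178 + 2 \cdot 25\right) - \frac{1}{349} = \left(1178 + 50\right) - \frac{1}{349} = 1228 - \frac{1}{349} = \frac{428571}{349}$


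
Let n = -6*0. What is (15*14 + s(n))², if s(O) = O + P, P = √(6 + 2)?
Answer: 44108 + 840*√2 ≈ 45296.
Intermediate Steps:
n = 0
P = 2*√2 (P = √8 = 2*√2 ≈ 2.8284)
s(O) = O + 2*√2
(15*14 + s(n))² = (15*14 + (0 + 2*√2))² = (210 + 2*√2)²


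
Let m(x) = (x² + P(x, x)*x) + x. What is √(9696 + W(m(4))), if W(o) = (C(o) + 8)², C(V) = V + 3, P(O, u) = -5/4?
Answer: 2*√2593 ≈ 101.84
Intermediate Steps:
P(O, u) = -5/4 (P(O, u) = -5*¼ = -5/4)
C(V) = 3 + V
m(x) = x² - x/4 (m(x) = (x² - 5*x/4) + x = x² - x/4)
W(o) = (11 + o)² (W(o) = ((3 + o) + 8)² = (11 + o)²)
√(9696 + W(m(4))) = √(9696 + (11 + 4*(-¼ + 4))²) = √(9696 + (11 + 4*(15/4))²) = √(9696 + (11 + 15)²) = √(9696 + 26²) = √(9696 + 676) = √10372 = 2*√2593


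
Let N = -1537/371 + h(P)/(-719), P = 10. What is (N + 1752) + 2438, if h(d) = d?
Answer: 21067349/5033 ≈ 4185.8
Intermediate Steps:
N = -20921/5033 (N = -1537/371 + 10/(-719) = -1537*1/371 + 10*(-1/719) = -29/7 - 10/719 = -20921/5033 ≈ -4.1568)
(N + 1752) + 2438 = (-20921/5033 + 1752) + 2438 = 8796895/5033 + 2438 = 21067349/5033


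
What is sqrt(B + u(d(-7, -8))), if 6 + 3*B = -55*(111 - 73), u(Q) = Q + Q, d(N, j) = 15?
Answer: I*sqrt(6018)/3 ≈ 25.859*I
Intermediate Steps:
u(Q) = 2*Q
B = -2096/3 (B = -2 + (-55*(111 - 73))/3 = -2 + (-55*38)/3 = -2 + (1/3)*(-2090) = -2 - 2090/3 = -2096/3 ≈ -698.67)
sqrt(B + u(d(-7, -8))) = sqrt(-2096/3 + 2*15) = sqrt(-2096/3 + 30) = sqrt(-2006/3) = I*sqrt(6018)/3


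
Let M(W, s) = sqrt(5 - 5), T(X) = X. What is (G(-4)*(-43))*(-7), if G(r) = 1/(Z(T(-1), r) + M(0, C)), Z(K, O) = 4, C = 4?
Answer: 301/4 ≈ 75.250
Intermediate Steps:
M(W, s) = 0 (M(W, s) = sqrt(0) = 0)
G(r) = 1/4 (G(r) = 1/(4 + 0) = 1/4)
(G(-4)*(-43))*(-7) = ((1/4)*(-43))*(-7) = -43/4*(-7) = 301/4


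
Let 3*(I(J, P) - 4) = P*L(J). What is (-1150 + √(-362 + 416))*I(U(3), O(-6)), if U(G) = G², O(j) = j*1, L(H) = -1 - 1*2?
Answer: -11500 + 30*√6 ≈ -11427.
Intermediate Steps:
L(H) = -3 (L(H) = -1 - 2 = -3)
O(j) = j
I(J, P) = 4 - P (I(J, P) = 4 + (P*(-3))/3 = 4 + (-3*P)/3 = 4 - P)
(-1150 + √(-362 + 416))*I(U(3), O(-6)) = (-1150 + √(-362 + 416))*(4 - 1*(-6)) = (-1150 + √54)*(4 + 6) = (-1150 + 3*√6)*10 = -11500 + 30*√6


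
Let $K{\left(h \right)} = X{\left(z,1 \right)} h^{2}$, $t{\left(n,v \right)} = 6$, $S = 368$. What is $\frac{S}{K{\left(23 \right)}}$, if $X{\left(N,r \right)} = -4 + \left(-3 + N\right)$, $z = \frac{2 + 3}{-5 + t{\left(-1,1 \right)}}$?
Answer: $- \frac{8}{23} \approx -0.34783$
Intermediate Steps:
$z = 5$ ($z = \frac{2 + 3}{-5 + 6} = \frac{5}{1} = 5 \cdot 1 = 5$)
$X{\left(N,r \right)} = -7 + N$
$K{\left(h \right)} = - 2 h^{2}$ ($K{\left(h \right)} = \left(-7 + 5\right) h^{2} = - 2 h^{2}$)
$\frac{S}{K{\left(23 \right)}} = \frac{368}{\left(-2\right) 23^{2}} = \frac{368}{\left(-2\right) 529} = \frac{368}{-1058} = 368 \left(- \frac{1}{1058}\right) = - \frac{8}{23}$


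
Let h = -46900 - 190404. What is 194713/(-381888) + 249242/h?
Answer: -17673587831/11327943744 ≈ -1.5602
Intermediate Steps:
h = -237304
194713/(-381888) + 249242/h = 194713/(-381888) + 249242/(-237304) = 194713*(-1/381888) + 249242*(-1/237304) = -194713/381888 - 124621/118652 = -17673587831/11327943744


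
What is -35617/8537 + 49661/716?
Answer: 398454185/6112492 ≈ 65.187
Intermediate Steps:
-35617/8537 + 49661/716 = 398454185/6112492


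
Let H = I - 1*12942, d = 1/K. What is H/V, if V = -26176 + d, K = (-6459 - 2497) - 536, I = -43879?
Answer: 539344932/248462593 ≈ 2.1707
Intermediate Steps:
K = -9492 (K = -8956 - 536 = -9492)
d = -1/9492 (d = 1/(-9492) = -1/9492 ≈ -0.00010535)
V = -248462593/9492 (V = -26176 - 1/9492 = -248462593/9492 ≈ -26176.)
H = -56821 (H = -43879 - 1*12942 = -43879 - 12942 = -56821)
H/V = -56821/(-248462593/9492) = -56821*(-9492/248462593) = 539344932/248462593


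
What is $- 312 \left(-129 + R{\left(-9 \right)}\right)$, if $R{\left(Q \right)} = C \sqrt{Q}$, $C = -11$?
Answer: $40248 + 10296 i \approx 40248.0 + 10296.0 i$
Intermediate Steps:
$R{\left(Q \right)} = - 11 \sqrt{Q}$
$- 312 \left(-129 + R{\left(-9 \right)}\right) = - 312 \left(-129 - 11 \sqrt{-9}\right) = - 312 \left(-129 - 11 \cdot 3 i\right) = - 312 \left(-129 - 33 i\right) = 40248 + 10296 i$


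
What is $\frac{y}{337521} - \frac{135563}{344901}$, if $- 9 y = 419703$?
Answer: $- \frac{61839357590}{116411330421} \approx -0.53121$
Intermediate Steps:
$y = - \frac{139901}{3}$ ($y = \left(- \frac{1}{9}\right) 419703 = - \frac{139901}{3} \approx -46634.0$)
$\frac{y}{337521} - \frac{135563}{344901} = - \frac{139901}{3 \cdot 337521} - \frac{135563}{344901} = \left(- \frac{139901}{3}\right) \frac{1}{337521} - \frac{135563}{344901} = - \frac{139901}{1012563} - \frac{135563}{344901} = - \frac{61839357590}{116411330421}$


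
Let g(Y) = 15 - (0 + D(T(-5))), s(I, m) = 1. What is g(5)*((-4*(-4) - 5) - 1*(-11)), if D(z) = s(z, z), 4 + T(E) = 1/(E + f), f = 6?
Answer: 308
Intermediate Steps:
T(E) = -4 + 1/(6 + E) (T(E) = -4 + 1/(E + 6) = -4 + 1/(6 + E))
D(z) = 1
g(Y) = 14 (g(Y) = 15 - (0 + 1) = 15 - 1*1 = 15 - 1 = 14)
g(5)*((-4*(-4) - 5) - 1*(-11)) = 14*((-4*(-4) - 5) - 1*(-11)) = 14*((16 - 5) + 11) = 14*(11 + 11) = 14*22 = 308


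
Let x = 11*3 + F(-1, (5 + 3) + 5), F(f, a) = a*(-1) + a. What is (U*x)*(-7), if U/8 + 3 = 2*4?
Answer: -9240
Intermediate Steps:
F(f, a) = 0 (F(f, a) = -a + a = 0)
U = 40 (U = -24 + 8*(2*4) = -24 + 8*8 = -24 + 64 = 40)
x = 33 (x = 11*3 + 0 = 33 + 0 = 33)
(U*x)*(-7) = (40*33)*(-7) = 1320*(-7) = -9240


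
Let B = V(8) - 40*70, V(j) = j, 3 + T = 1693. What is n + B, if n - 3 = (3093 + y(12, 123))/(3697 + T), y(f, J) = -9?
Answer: -15021259/5387 ≈ -2788.4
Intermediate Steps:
T = 1690 (T = -3 + 1693 = 1690)
n = 19245/5387 (n = 3 + (3093 - 9)/(3697 + 1690) = 3 + 3084/5387 = 19245/5387 ≈ 3.5725)
B = -2792 (B = 8 - 40*70 = 8 - 2800 = -2792)
n + B = 19245/5387 - 2792 = -15021259/5387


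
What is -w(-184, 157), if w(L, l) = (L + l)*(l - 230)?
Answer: -1971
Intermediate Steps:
w(L, l) = (-230 + l)*(L + l) (w(L, l) = (L + l)*(-230 + l) = (-230 + l)*(L + l))
-w(-184, 157) = -(157**2 - 230*(-184) - 230*157 - 184*157) = -(24649 + 42320 - 36110 - 28888) = -1*1971 = -1971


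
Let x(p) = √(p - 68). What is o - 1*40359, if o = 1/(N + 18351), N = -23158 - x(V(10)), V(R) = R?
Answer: (-40359*√58 + 194005714*I)/(√58 - 4807*I) ≈ -40359.0 + 3.2783e-7*I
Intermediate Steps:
x(p) = √(-68 + p)
N = -23158 - I*√58 (N = -23158 - √(-68 + 10) = -23158 - √(-58) = -23158 - I*√58 ≈ -23158.0 - 7.6158*I)
o = 1/(-4807 - I*√58) (o = 1/((-23158 - I*√58) + 18351) = 1/(-4807 - I*√58) ≈ -0.00020803 + 3.296e-7*I)
o - 1*40359 = I/(√58 - 4807*I) - 1*40359 = I/(√58 - 4807*I) - 40359 = -40359 + I/(√58 - 4807*I)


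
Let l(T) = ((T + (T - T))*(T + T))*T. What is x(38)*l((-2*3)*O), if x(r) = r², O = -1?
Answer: 623808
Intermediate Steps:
l(T) = 2*T³ (l(T) = ((T + 0)*(2*T))*T = (T*(2*T))*T = (2*T²)*T = 2*T³)
x(38)*l((-2*3)*O) = 38²*(2*(-2*3*(-1))³) = 1444*(2*(-6*(-1))³) = 1444*(2*6³) = 1444*(2*216) = 1444*432 = 623808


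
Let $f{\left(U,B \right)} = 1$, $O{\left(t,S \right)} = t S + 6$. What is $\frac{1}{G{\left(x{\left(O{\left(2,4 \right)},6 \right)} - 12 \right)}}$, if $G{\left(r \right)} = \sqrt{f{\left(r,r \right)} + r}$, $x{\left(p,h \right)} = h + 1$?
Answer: $- \frac{i}{2} \approx - 0.5 i$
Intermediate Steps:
$O{\left(t,S \right)} = 6 + S t$ ($O{\left(t,S \right)} = S t + 6 = 6 + S t$)
$x{\left(p,h \right)} = 1 + h$
$G{\left(r \right)} = \sqrt{1 + r}$
$\frac{1}{G{\left(x{\left(O{\left(2,4 \right)},6 \right)} - 12 \right)}} = \frac{1}{\sqrt{1 + \left(\left(1 + 6\right) - 12\right)}} = \frac{1}{\sqrt{1 + \left(7 - 12\right)}} = \frac{1}{\sqrt{1 - 5}} = \frac{1}{\sqrt{-4}} = \frac{1}{2 i} = - \frac{i}{2}$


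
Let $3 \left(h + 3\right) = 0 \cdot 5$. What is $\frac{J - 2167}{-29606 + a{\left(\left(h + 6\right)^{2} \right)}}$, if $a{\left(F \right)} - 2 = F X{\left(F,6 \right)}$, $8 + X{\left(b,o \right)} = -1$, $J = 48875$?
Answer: $- \frac{46708}{29685} \approx -1.5735$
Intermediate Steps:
$X{\left(b,o \right)} = -9$ ($X{\left(b,o \right)} = -8 - 1 = -9$)
$h = -3$ ($h = -3 + \frac{0 \cdot 5}{3} = -3 + \frac{1}{3} \cdot 0 = -3 + 0 = -3$)
$a{\left(F \right)} = 2 - 9 F$ ($a{\left(F \right)} = 2 + F \left(-9\right) = 2 - 9 F$)
$\frac{J - 2167}{-29606 + a{\left(\left(h + 6\right)^{2} \right)}} = \frac{48875 - 2167}{-29606 + \left(2 - 9 \left(-3 + 6\right)^{2}\right)} = \frac{46708}{-29606 + \left(2 - 9 \cdot 3^{2}\right)} = \frac{46708}{-29606 + \left(2 - 81\right)} = \frac{46708}{-29606 - 79} = \frac{46708}{-29685} = 46708 \left(- \frac{1}{29685}\right) = - \frac{46708}{29685}$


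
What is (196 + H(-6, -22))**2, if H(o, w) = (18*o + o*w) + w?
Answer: 39204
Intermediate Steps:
H(o, w) = w + 18*o + o*w
(196 + H(-6, -22))**2 = (196 + (-22 + 18*(-6) - 6*(-22)))**2 = (196 + (-22 - 108 + 132))**2 = (196 + 2)**2 = 198**2 = 39204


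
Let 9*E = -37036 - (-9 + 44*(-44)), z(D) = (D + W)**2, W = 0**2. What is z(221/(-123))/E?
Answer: -48841/58987971 ≈ -0.00082798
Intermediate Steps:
W = 0
z(D) = D**2 (z(D) = (D + 0)**2 = D**2)
E = -3899 (E = (-37036 - (-9 + 44*(-44)))/9 = (-37036 - (-9 - 1936))/9 = (-37036 - 1*(-1945))/9 = (-37036 + 1945)/9 = (1/9)*(-35091) = -3899)
z(221/(-123))/E = (221/(-123))**2/(-3899) = (221*(-1/123))**2*(-1/3899) = (-221/123)**2*(-1/3899) = (48841/15129)*(-1/3899) = -48841/58987971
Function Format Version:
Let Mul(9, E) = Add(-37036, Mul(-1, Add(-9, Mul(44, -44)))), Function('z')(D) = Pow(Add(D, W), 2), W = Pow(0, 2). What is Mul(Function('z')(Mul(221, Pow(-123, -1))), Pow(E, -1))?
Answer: Rational(-48841, 58987971) ≈ -0.00082798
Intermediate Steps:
W = 0
Function('z')(D) = Pow(D, 2) (Function('z')(D) = Pow(Add(D, 0), 2) = Pow(D, 2))
E = -3899 (E = Mul(Rational(1, 9), Add(-37036, Mul(-1, Add(-9, Mul(44, -44))))) = Mul(Rational(1, 9), Add(-37036, Mul(-1, Add(-9, -1936)))) = Mul(Rational(1, 9), Add(-37036, Mul(-1, -1945))) = Mul(Rational(1, 9), Add(-37036, 1945)) = Mul(Rational(1, 9), -35091) = -3899)
Mul(Function('z')(Mul(221, Pow(-123, -1))), Pow(E, -1)) = Mul(Pow(Mul(221, Pow(-123, -1)), 2), Pow(-3899, -1)) = Mul(Pow(Mul(221, Rational(-1, 123)), 2), Rational(-1, 3899)) = Mul(Pow(Rational(-221, 123), 2), Rational(-1, 3899)) = Mul(Rational(48841, 15129), Rational(-1, 3899)) = Rational(-48841, 58987971)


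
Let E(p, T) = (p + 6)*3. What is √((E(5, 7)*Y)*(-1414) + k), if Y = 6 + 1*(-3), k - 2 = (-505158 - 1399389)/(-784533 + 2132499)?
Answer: I*√28261691363227434/449322 ≈ 374.15*I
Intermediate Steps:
k = 263795/449322 (k = 2 + (-505158 - 1399389)/(-784533 + 2132499) = 2 - 1904547/1347966 = 2 - 1904547*1/1347966 = 2 - 634849/449322 = 263795/449322 ≈ 0.58710)
E(p, T) = 18 + 3*p (E(p, T) = (6 + p)*3 = 18 + 3*p)
Y = 3 (Y = 6 - 3 = 3)
√((E(5, 7)*Y)*(-1414) + k) = √(((18 + 3*5)*3)*(-1414) + 263795/449322) = √(((18 + 15)*3)*(-1414) + 263795/449322) = √((33*3)*(-1414) + 263795/449322) = √(99*(-1414) + 263795/449322) = √(-139986 + 263795/449322) = √(-62898525697/449322) = I*√28261691363227434/449322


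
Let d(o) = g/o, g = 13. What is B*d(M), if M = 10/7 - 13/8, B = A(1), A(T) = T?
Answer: -728/11 ≈ -66.182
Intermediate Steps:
B = 1
M = -11/56 (M = 10*(⅐) - 13*⅛ = 10/7 - 13/8 = -11/56 ≈ -0.19643)
d(o) = 13/o
B*d(M) = 1*(13/(-11/56)) = 1*(13*(-56/11)) = 1*(-728/11) = -728/11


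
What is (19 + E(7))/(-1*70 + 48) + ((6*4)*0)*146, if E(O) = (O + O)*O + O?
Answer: -62/11 ≈ -5.6364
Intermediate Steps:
E(O) = O + 2*O² (E(O) = (2*O)*O + O = 2*O² + O = O + 2*O²)
(19 + E(7))/(-1*70 + 48) + ((6*4)*0)*146 = (19 + 7*(1 + 2*7))/(-1*70 + 48) + ((6*4)*0)*146 = (19 + 7*(1 + 14))/(-70 + 48) + (24*0)*146 = (19 + 7*15)/(-22) + 0*146 = (19 + 105)*(-1/22) + 0 = 124*(-1/22) + 0 = -62/11 + 0 = -62/11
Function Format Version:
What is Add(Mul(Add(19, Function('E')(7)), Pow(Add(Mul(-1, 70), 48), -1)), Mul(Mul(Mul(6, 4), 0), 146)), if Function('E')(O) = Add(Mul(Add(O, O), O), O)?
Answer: Rational(-62, 11) ≈ -5.6364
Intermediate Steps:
Function('E')(O) = Add(O, Mul(2, Pow(O, 2))) (Function('E')(O) = Add(Mul(Mul(2, O), O), O) = Add(Mul(2, Pow(O, 2)), O) = Add(O, Mul(2, Pow(O, 2))))
Add(Mul(Add(19, Function('E')(7)), Pow(Add(Mul(-1, 70), 48), -1)), Mul(Mul(Mul(6, 4), 0), 146)) = Add(Mul(Add(19, Mul(7, Add(1, Mul(2, 7)))), Pow(Add(Mul(-1, 70), 48), -1)), Mul(Mul(Mul(6, 4), 0), 146)) = Add(Mul(Add(19, Mul(7, Add(1, 14))), Pow(Add(-70, 48), -1)), Mul(Mul(24, 0), 146)) = Add(Mul(Add(19, Mul(7, 15)), Pow(-22, -1)), Mul(0, 146)) = Add(Mul(Add(19, 105), Rational(-1, 22)), 0) = Add(Mul(124, Rational(-1, 22)), 0) = Add(Rational(-62, 11), 0) = Rational(-62, 11)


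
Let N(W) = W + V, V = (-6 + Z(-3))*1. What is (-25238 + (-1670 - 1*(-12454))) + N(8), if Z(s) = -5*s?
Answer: -14437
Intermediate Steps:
V = 9 (V = (-6 - 5*(-3))*1 = (-6 + 15)*1 = 9*1 = 9)
N(W) = 9 + W (N(W) = W + 9 = 9 + W)
(-25238 + (-1670 - 1*(-12454))) + N(8) = (-25238 + (-1670 - 1*(-12454))) + (9 + 8) = (-25238 + (-1670 + 12454)) + 17 = (-25238 + 10784) + 17 = -14454 + 17 = -14437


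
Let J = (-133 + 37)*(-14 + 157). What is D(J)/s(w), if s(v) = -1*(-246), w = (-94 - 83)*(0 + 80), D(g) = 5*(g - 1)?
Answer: -68645/246 ≈ -279.04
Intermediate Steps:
J = -13728 (J = -96*143 = -13728)
D(g) = -5 + 5*g (D(g) = 5*(-1 + g) = -5 + 5*g)
w = -14160 (w = -177*80 = -14160)
s(v) = 246
D(J)/s(w) = (-5 + 5*(-13728))/246 = (-5 - 68640)*(1/246) = -68645*1/246 = -68645/246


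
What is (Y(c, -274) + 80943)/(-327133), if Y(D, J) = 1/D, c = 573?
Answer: -46380340/187447209 ≈ -0.24743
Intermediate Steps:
(Y(c, -274) + 80943)/(-327133) = (1/573 + 80943)/(-327133) = (1/573 + 80943)*(-1/327133) = (46380340/573)*(-1/327133) = -46380340/187447209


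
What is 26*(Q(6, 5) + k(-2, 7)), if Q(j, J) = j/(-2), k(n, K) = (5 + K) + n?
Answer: 182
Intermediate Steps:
k(n, K) = 5 + K + n
Q(j, J) = -j/2 (Q(j, J) = j*(-1/2) = -j/2)
26*(Q(6, 5) + k(-2, 7)) = 26*(-1/2*6 + (5 + 7 - 2)) = 26*(-3 + 10) = 26*7 = 182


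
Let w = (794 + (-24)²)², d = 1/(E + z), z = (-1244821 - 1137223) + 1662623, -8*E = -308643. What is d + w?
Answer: 10222958152492/5446725 ≈ 1.8769e+6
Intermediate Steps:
E = 308643/8 (E = -⅛*(-308643) = 308643/8 ≈ 38580.)
z = -719421 (z = -2382044 + 1662623 = -719421)
d = -8/5446725 (d = 1/(308643/8 - 719421) = 1/(-5446725/8) = -8/5446725 ≈ -1.4688e-6)
w = 1876900 (w = (794 + 576)² = 1370² = 1876900)
d + w = -8/5446725 + 1876900 = 10222958152492/5446725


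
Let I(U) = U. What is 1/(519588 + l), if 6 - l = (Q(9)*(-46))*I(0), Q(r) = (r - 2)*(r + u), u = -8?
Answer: 1/519594 ≈ 1.9246e-6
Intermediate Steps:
Q(r) = (-8 + r)*(-2 + r) (Q(r) = (r - 2)*(r - 8) = (-2 + r)*(-8 + r) = (-8 + r)*(-2 + r))
l = 6 (l = 6 - (16 + 9² - 10*9)*(-46)*0 = 6 - (16 + 81 - 90)*(-46)*0 = 6 - 7*(-46)*0 = 6 - (-322)*0 = 6 - 1*0 = 6 + 0 = 6)
1/(519588 + l) = 1/(519588 + 6) = 1/519594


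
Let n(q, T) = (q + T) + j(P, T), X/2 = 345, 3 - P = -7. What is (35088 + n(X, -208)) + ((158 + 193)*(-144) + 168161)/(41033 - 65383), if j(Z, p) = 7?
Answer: 866182333/24350 ≈ 35572.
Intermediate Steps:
P = 10 (P = 3 - 1*(-7) = 3 + 7 = 10)
X = 690 (X = 2*345 = 690)
n(q, T) = 7 + T + q (n(q, T) = (q + T) + 7 = (T + q) + 7 = 7 + T + q)
(35088 + n(X, -208)) + ((158 + 193)*(-144) + 168161)/(41033 - 65383) = (35088 + (7 - 208 + 690)) + ((158 + 193)*(-144) + 168161)/(41033 - 65383) = (35088 + 489) + (351*(-144) + 168161)/(-24350) = 35577 + (-50544 + 168161)*(-1/24350) = 35577 + 117617*(-1/24350) = 35577 - 117617/24350 = 866182333/24350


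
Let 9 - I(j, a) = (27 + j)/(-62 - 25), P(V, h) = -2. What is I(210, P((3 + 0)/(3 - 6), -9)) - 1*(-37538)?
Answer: 1088942/29 ≈ 37550.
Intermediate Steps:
I(j, a) = 270/29 + j/87 (I(j, a) = 9 - (27 + j)/(-62 - 25) = 9 - (27 + j)/(-87) = 9 - (27 + j)*(-1)/87 = 9 - (-9/29 - j/87) = 9 + (9/29 + j/87) = 270/29 + j/87)
I(210, P((3 + 0)/(3 - 6), -9)) - 1*(-37538) = (270/29 + (1/87)*210) - 1*(-37538) = (270/29 + 70/29) + 37538 = 340/29 + 37538 = 1088942/29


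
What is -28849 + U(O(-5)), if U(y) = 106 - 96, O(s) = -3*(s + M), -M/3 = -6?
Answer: -28839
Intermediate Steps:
M = 18 (M = -3*(-6) = 18)
O(s) = -54 - 3*s (O(s) = -3*(s + 18) = -3*(18 + s) = -54 - 3*s)
U(y) = 10
-28849 + U(O(-5)) = -28849 + 10 = -28839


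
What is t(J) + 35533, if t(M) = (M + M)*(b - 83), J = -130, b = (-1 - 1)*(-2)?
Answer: 56073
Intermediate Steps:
b = 4 (b = -2*(-2) = 4)
t(M) = -158*M (t(M) = (M + M)*(4 - 83) = (2*M)*(-79) = -158*M)
t(J) + 35533 = -158*(-130) + 35533 = 20540 + 35533 = 56073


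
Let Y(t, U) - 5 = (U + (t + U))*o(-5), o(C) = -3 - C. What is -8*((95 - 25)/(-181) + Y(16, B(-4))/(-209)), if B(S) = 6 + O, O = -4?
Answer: 182200/37829 ≈ 4.8164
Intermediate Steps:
B(S) = 2 (B(S) = 6 - 4 = 2)
Y(t, U) = 5 + 2*t + 4*U (Y(t, U) = 5 + (U + (t + U))*(-3 - 1*(-5)) = 5 + (U + (U + t))*(-3 + 5) = 5 + (t + 2*U)*2 = 5 + (2*t + 4*U) = 5 + 2*t + 4*U)
-8*((95 - 25)/(-181) + Y(16, B(-4))/(-209)) = -8*((95 - 25)/(-181) + (5 + 2*16 + 4*2)/(-209)) = -8*(70*(-1/181) + (5 + 32 + 8)*(-1/209)) = -8*(-70/181 + 45*(-1/209)) = -8*(-70/181 - 45/209) = -8*(-22775/37829) = 182200/37829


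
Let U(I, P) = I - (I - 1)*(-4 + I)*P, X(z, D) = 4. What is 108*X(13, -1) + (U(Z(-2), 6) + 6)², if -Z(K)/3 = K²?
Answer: 1572948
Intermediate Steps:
Z(K) = -3*K²
U(I, P) = I - P*(-1 + I)*(-4 + I) (U(I, P) = I - (-1 + I)*P*(-4 + I) = I - P*(-1 + I)*(-4 + I))
108*X(13, -1) + (U(Z(-2), 6) + 6)² = 108*4 + ((-3*(-2)² - 4*6 - 1*6*(-3*(-2)²)² + 5*(-3*(-2)²)*6) + 6)² = 432 + ((-3*4 - 24 - 1*6*(-3*4)² + 5*(-3*4)*6) + 6)² = 432 + ((-12 - 24 - 1*6*(-12)² + 5*(-12)*6) + 6)² = 432 + ((-12 - 24 - 1*6*144 - 360) + 6)² = 432 + ((-12 - 24 - 864 - 360) + 6)² = 432 + (-1260 + 6)² = 432 + (-1254)² = 432 + 1572516 = 1572948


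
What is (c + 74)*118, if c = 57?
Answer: 15458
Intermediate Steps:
(c + 74)*118 = (57 + 74)*118 = 131*118 = 15458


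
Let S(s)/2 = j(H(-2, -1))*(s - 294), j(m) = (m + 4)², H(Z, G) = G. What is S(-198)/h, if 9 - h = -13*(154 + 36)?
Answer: -8856/2479 ≈ -3.5724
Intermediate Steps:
j(m) = (4 + m)²
S(s) = -5292 + 18*s (S(s) = 2*((4 - 1)²*(s - 294)) = 2*(3²*(-294 + s)) = 2*(9*(-294 + s)) = 2*(-2646 + 9*s) = -5292 + 18*s)
h = 2479 (h = 9 - (-13)*(154 + 36) = 9 - (-13)*190 = 9 - 1*(-2470) = 9 + 2470 = 2479)
S(-198)/h = (-5292 + 18*(-198))/2479 = (-5292 - 3564)*(1/2479) = -8856*1/2479 = -8856/2479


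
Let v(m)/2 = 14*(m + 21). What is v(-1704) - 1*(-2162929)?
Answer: 2115805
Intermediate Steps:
v(m) = 588 + 28*m (v(m) = 2*(14*(m + 21)) = 2*(14*(21 + m)) = 2*(294 + 14*m) = 588 + 28*m)
v(-1704) - 1*(-2162929) = (588 + 28*(-1704)) - 1*(-2162929) = (588 - 47712) + 2162929 = -47124 + 2162929 = 2115805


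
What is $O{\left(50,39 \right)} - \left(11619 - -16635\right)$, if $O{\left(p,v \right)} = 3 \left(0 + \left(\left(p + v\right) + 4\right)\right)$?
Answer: $-27975$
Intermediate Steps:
$O{\left(p,v \right)} = 12 + 3 p + 3 v$ ($O{\left(p,v \right)} = 3 \left(0 + \left(4 + p + v\right)\right) = 3 \left(4 + p + v\right) = 12 + 3 p + 3 v$)
$O{\left(50,39 \right)} - \left(11619 - -16635\right) = \left(12 + 3 \cdot 50 + 3 \cdot 39\right) - \left(11619 - -16635\right) = \left(12 + 150 + 117\right) - \left(11619 + 16635\right) = 279 - 28254 = -27975$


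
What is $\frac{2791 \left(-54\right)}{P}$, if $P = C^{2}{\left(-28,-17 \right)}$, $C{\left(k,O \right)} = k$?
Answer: $- \frac{75357}{392} \approx -192.24$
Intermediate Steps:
$P = 784$ ($P = \left(-28\right)^{2} = 784$)
$\frac{2791 \left(-54\right)}{P} = \frac{2791 \left(-54\right)}{784} = \left(-150714\right) \frac{1}{784} = - \frac{75357}{392}$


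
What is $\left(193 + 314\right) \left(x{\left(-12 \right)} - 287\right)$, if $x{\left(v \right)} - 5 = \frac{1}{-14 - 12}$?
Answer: $- \frac{285987}{2} \approx -1.4299 \cdot 10^{5}$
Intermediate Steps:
$x{\left(v \right)} = \frac{129}{26}$ ($x{\left(v \right)} = 5 + \frac{1}{-14 - 12} = 5 + \frac{1}{-26} = 5 - \frac{1}{26} = \frac{129}{26}$)
$\left(193 + 314\right) \left(x{\left(-12 \right)} - 287\right) = \left(193 + 314\right) \left(\frac{129}{26} - 287\right) = 507 \left(- \frac{7333}{26}\right) = - \frac{285987}{2}$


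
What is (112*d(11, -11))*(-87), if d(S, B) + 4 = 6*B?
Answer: 682080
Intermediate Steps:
d(S, B) = -4 + 6*B
(112*d(11, -11))*(-87) = (112*(-4 + 6*(-11)))*(-87) = (112*(-4 - 66))*(-87) = (112*(-70))*(-87) = -7840*(-87) = 682080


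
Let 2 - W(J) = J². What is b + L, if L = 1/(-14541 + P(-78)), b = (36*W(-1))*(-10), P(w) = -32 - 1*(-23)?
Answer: -5238001/14550 ≈ -360.00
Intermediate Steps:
W(J) = 2 - J²
P(w) = -9 (P(w) = -32 + 23 = -9)
b = -360 (b = (36*(2 - 1*(-1)²))*(-10) = (36*(2 - 1*1))*(-10) = (36*(2 - 1))*(-10) = (36*1)*(-10) = 36*(-10) = -360)
L = -1/14550 (L = 1/(-14541 - 9) = 1/(-14550) = -1/14550 ≈ -6.8729e-5)
b + L = -360 - 1/14550 = -5238001/14550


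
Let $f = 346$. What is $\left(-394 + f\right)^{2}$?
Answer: $2304$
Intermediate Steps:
$\left(-394 + f\right)^{2} = \left(-394 + 346\right)^{2} = \left(-48\right)^{2} = 2304$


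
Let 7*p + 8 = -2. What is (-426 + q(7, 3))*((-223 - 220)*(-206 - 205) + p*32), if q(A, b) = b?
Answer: -538982793/7 ≈ -7.6998e+7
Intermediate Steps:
p = -10/7 (p = -8/7 + (⅐)*(-2) = -8/7 - 2/7 = -10/7 ≈ -1.4286)
(-426 + q(7, 3))*((-223 - 220)*(-206 - 205) + p*32) = (-426 + 3)*((-223 - 220)*(-206 - 205) - 10/7*32) = -423*(-443*(-411) - 320/7) = -423*(182073 - 320/7) = -423*1274191/7 = -538982793/7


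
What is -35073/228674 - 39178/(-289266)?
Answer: -593218223/33073806642 ≈ -0.017936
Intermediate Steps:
-35073/228674 - 39178/(-289266) = -35073*1/228674 - 39178*(-1/289266) = -35073/228674 + 19589/144633 = -593218223/33073806642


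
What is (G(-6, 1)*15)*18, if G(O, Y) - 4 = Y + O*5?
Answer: -6750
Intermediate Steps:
G(O, Y) = 4 + Y + 5*O (G(O, Y) = 4 + (Y + O*5) = 4 + (Y + 5*O) = 4 + Y + 5*O)
(G(-6, 1)*15)*18 = ((4 + 1 + 5*(-6))*15)*18 = ((4 + 1 - 30)*15)*18 = -25*15*18 = -375*18 = -6750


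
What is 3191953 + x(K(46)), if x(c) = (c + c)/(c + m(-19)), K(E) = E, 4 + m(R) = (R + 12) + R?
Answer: 12767835/4 ≈ 3.1920e+6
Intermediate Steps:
m(R) = 8 + 2*R (m(R) = -4 + ((R + 12) + R) = -4 + ((12 + R) + R) = -4 + (12 + 2*R) = 8 + 2*R)
x(c) = 2*c/(-30 + c) (x(c) = (c + c)/(c + (8 + 2*(-19))) = (2*c)/(c + (8 - 38)) = (2*c)/(c - 30) = (2*c)/(-30 + c) = 2*c/(-30 + c))
3191953 + x(K(46)) = 3191953 + 2*46/(-30 + 46) = 3191953 + 2*46/16 = 3191953 + 2*46*(1/16) = 3191953 + 23/4 = 12767835/4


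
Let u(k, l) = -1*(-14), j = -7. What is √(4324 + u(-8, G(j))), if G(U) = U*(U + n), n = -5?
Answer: 3*√482 ≈ 65.864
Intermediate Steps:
G(U) = U*(-5 + U) (G(U) = U*(U - 5) = U*(-5 + U))
u(k, l) = 14
√(4324 + u(-8, G(j))) = √(4324 + 14) = √4338 = 3*√482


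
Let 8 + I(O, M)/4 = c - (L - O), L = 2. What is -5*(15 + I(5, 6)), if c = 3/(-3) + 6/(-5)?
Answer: 69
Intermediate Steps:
c = -11/5 (c = 3*(-⅓) + 6*(-⅕) = -1 - 6/5 = -11/5 ≈ -2.2000)
I(O, M) = -244/5 + 4*O (I(O, M) = -32 + 4*(-11/5 - (2 - O)) = -32 + 4*(-11/5 + (-2 + O)) = -32 + 4*(-21/5 + O) = -32 + (-84/5 + 4*O) = -244/5 + 4*O)
-5*(15 + I(5, 6)) = -5*(15 + (-244/5 + 4*5)) = -5*(15 + (-244/5 + 20)) = -5*(15 - 144/5) = -5*(-69/5) = 69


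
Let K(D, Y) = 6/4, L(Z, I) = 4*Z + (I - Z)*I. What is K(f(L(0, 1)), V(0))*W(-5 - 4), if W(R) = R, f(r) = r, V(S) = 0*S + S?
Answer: -27/2 ≈ -13.500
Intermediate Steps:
L(Z, I) = 4*Z + I*(I - Z)
V(S) = S (V(S) = 0 + S = S)
K(D, Y) = 3/2 (K(D, Y) = 6*(¼) = 3/2)
K(f(L(0, 1)), V(0))*W(-5 - 4) = 3*(-5 - 4)/2 = (3/2)*(-9) = -27/2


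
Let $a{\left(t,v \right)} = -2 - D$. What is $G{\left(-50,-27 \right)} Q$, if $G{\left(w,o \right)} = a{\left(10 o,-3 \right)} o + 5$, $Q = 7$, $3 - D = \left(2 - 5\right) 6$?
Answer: $4382$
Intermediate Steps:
$D = 21$ ($D = 3 - \left(2 - 5\right) 6 = 3 - \left(-3\right) 6 = 3 - -18 = 3 + 18 = 21$)
$a{\left(t,v \right)} = -23$ ($a{\left(t,v \right)} = -2 - 21 = -23$)
$G{\left(w,o \right)} = 5 - 23 o$ ($G{\left(w,o \right)} = - 23 o + 5 = 5 - 23 o$)
$G{\left(-50,-27 \right)} Q = \left(5 - -621\right) 7 = \left(5 + 621\right) 7 = 626 \cdot 7 = 4382$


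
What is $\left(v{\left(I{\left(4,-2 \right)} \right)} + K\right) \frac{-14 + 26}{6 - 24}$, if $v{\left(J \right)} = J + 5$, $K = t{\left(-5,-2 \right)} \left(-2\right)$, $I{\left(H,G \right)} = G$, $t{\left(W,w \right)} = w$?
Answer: $- \frac{14}{3} \approx -4.6667$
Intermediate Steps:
$K = 4$ ($K = \left(-2\right) \left(-2\right) = 4$)
$v{\left(J \right)} = 5 + J$
$\left(v{\left(I{\left(4,-2 \right)} \right)} + K\right) \frac{-14 + 26}{6 - 24} = \left(\left(5 - 2\right) + 4\right) \frac{-14 + 26}{6 - 24} = \left(3 + 4\right) \frac{12}{-18} = 7 \cdot 12 \left(- \frac{1}{18}\right) = 7 \left(- \frac{2}{3}\right) = - \frac{14}{3}$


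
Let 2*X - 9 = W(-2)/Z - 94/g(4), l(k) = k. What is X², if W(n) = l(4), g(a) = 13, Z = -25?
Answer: 273529/422500 ≈ 0.64741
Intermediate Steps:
W(n) = 4
X = 523/650 (X = 9/2 + (4/(-25) - 94/13)/2 = 9/2 + (4*(-1/25) - 94*1/13)/2 = 9/2 + (-4/25 - 94/13)/2 = 9/2 + (½)*(-2402/325) = 9/2 - 1201/325 = 523/650 ≈ 0.80462)
X² = (523/650)² = 273529/422500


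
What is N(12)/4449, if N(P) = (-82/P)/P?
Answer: -41/320328 ≈ -0.00012799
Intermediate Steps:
N(P) = -82/P²
N(12)/4449 = -82/12²/4449 = -82*1/144*(1/4449) = -41/72*1/4449 = -41/320328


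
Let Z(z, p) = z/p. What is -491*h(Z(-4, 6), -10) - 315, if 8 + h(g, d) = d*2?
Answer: 13433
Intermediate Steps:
h(g, d) = -8 + 2*d (h(g, d) = -8 + d*2 = -8 + 2*d)
-491*h(Z(-4, 6), -10) - 315 = -491*(-8 + 2*(-10)) - 315 = -491*(-8 - 20) - 315 = -491*(-28) - 315 = 13748 - 315 = 13433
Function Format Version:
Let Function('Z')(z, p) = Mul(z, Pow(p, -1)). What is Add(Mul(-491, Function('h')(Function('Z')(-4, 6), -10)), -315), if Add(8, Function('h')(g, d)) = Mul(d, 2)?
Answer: 13433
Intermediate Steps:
Function('h')(g, d) = Add(-8, Mul(2, d)) (Function('h')(g, d) = Add(-8, Mul(d, 2)) = Add(-8, Mul(2, d)))
Add(Mul(-491, Function('h')(Function('Z')(-4, 6), -10)), -315) = Add(Mul(-491, Add(-8, Mul(2, -10))), -315) = Add(Mul(-491, Add(-8, -20)), -315) = Add(Mul(-491, -28), -315) = Add(13748, -315) = 13433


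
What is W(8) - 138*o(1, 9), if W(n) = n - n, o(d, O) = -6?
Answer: 828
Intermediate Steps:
W(n) = 0
W(8) - 138*o(1, 9) = 0 - 138*(-6) = 0 + 828 = 828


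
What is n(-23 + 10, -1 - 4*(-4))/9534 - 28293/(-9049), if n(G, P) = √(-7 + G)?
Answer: 28293/9049 + I*√5/4767 ≈ 3.1266 + 0.00046907*I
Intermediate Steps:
n(-23 + 10, -1 - 4*(-4))/9534 - 28293/(-9049) = √(-7 + (-23 + 10))/9534 - 28293/(-9049) = √(-7 - 13)*(1/9534) - 28293*(-1/9049) = √(-20)*(1/9534) + 28293/9049 = (2*I*√5)*(1/9534) + 28293/9049 = I*√5/4767 + 28293/9049 = 28293/9049 + I*√5/4767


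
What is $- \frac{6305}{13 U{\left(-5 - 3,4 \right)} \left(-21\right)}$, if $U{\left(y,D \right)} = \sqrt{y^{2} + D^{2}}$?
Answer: $\frac{97 \sqrt{5}}{84} \approx 2.5821$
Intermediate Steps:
$U{\left(y,D \right)} = \sqrt{D^{2} + y^{2}}$
$- \frac{6305}{13 U{\left(-5 - 3,4 \right)} \left(-21\right)} = - \frac{6305}{13 \sqrt{4^{2} + \left(-5 - 3\right)^{2}} \left(-21\right)} = - \frac{6305}{13 \sqrt{16 + \left(-8\right)^{2}} \left(-21\right)} = - \frac{6305}{13 \sqrt{16 + 64} \left(-21\right)} = - \frac{6305}{13 \sqrt{80} \left(-21\right)} = - \frac{6305}{13 \cdot 4 \sqrt{5} \left(-21\right)} = - \frac{6305}{52 \sqrt{5} \left(-21\right)} = - \frac{6305}{\left(-1092\right) \sqrt{5}} = - 6305 \left(- \frac{\sqrt{5}}{5460}\right) = \frac{97 \sqrt{5}}{84}$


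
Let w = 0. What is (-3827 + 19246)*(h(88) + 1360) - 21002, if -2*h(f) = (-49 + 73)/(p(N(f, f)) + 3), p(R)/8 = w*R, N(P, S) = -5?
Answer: 20887162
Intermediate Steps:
p(R) = 0 (p(R) = 8*(0*R) = 8*0 = 0)
h(f) = -4 (h(f) = -(-49 + 73)/(2*(0 + 3)) = -12/3 = -1/2*8 = -4)
(-3827 + 19246)*(h(88) + 1360) - 21002 = (-3827 + 19246)*(-4 + 1360) - 21002 = 15419*1356 - 21002 = 20908164 - 21002 = 20887162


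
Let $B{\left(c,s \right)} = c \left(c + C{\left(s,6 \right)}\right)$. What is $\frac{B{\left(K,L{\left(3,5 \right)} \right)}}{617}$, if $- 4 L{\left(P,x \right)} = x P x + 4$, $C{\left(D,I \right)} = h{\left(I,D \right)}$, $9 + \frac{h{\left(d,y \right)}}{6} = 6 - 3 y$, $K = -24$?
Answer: $- \frac{7524}{617} \approx -12.194$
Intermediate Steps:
$h{\left(d,y \right)} = -18 - 18 y$ ($h{\left(d,y \right)} = -54 + 6 \left(6 - 3 y\right) = -54 - \left(-36 + 18 y\right) = -18 - 18 y$)
$C{\left(D,I \right)} = -18 - 18 D$
$L{\left(P,x \right)} = -1 - \frac{P x^{2}}{4}$ ($L{\left(P,x \right)} = - \frac{x P x + 4}{4} = - \frac{P x x + 4}{4} = - \frac{P x^{2} + 4}{4} = - \frac{4 + P x^{2}}{4} = -1 - \frac{P x^{2}}{4}$)
$B{\left(c,s \right)} = c \left(-18 + c - 18 s\right)$ ($B{\left(c,s \right)} = c \left(c - \left(18 + 18 s\right)\right) = c \left(-18 + c - 18 s\right)$)
$\frac{B{\left(K,L{\left(3,5 \right)} \right)}}{617} = \frac{\left(-24\right) \left(-18 - 24 - 18 \left(-1 - \frac{3 \cdot 5^{2}}{4}\right)\right)}{617} = - 24 \left(-18 - 24 - 18 \left(-1 - \frac{3}{4} \cdot 25\right)\right) \frac{1}{617} = - 24 \left(-18 - 24 - 18 \left(-1 - \frac{75}{4}\right)\right) \frac{1}{617} = - 24 \left(-18 - 24 - - \frac{711}{2}\right) \frac{1}{617} = - 24 \left(-18 - 24 + \frac{711}{2}\right) \frac{1}{617} = \left(-24\right) \frac{627}{2} \cdot \frac{1}{617} = \left(-7524\right) \frac{1}{617} = - \frac{7524}{617}$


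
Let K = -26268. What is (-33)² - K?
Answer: 27357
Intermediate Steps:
(-33)² - K = (-33)² - 1*(-26268) = 1089 + 26268 = 27357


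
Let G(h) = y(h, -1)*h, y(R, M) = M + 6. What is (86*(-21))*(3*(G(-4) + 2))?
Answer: 97524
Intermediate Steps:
y(R, M) = 6 + M
G(h) = 5*h (G(h) = (6 - 1)*h = 5*h)
(86*(-21))*(3*(G(-4) + 2)) = (86*(-21))*(3*(5*(-4) + 2)) = -5418*(-20 + 2) = -5418*(-18) = -1806*(-54) = 97524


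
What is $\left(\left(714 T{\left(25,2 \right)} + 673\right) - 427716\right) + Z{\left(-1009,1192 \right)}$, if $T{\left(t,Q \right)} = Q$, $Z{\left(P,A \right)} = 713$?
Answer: $-424902$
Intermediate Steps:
$\left(\left(714 T{\left(25,2 \right)} + 673\right) - 427716\right) + Z{\left(-1009,1192 \right)} = \left(\left(714 \cdot 2 + 673\right) - 427716\right) + 713 = \left(\left(1428 + 673\right) - 427716\right) + 713 = \left(2101 - 427716\right) + 713 = -425615 + 713 = -424902$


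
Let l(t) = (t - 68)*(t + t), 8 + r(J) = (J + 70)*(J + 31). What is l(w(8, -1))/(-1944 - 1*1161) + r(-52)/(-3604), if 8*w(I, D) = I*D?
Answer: 5081/81090 ≈ 0.062659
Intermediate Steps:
r(J) = -8 + (31 + J)*(70 + J) (r(J) = -8 + (J + 70)*(J + 31) = -8 + (70 + J)*(31 + J) = -8 + (31 + J)*(70 + J))
w(I, D) = D*I/8 (w(I, D) = (I*D)/8 = (D*I)/8 = D*I/8)
l(t) = 2*t*(-68 + t) (l(t) = (-68 + t)*(2*t) = 2*t*(-68 + t))
l(w(8, -1))/(-1944 - 1*1161) + r(-52)/(-3604) = (2*((⅛)*(-1)*8)*(-68 + (⅛)*(-1)*8))/(-1944 - 1*1161) + (2162 + (-52)² + 101*(-52))/(-3604) = (2*(-1)*(-68 - 1))/(-1944 - 1161) + (2162 + 2704 - 5252)*(-1/3604) = (2*(-1)*(-69))/(-3105) - 386*(-1/3604) = 138*(-1/3105) + 193/1802 = -2/45 + 193/1802 = 5081/81090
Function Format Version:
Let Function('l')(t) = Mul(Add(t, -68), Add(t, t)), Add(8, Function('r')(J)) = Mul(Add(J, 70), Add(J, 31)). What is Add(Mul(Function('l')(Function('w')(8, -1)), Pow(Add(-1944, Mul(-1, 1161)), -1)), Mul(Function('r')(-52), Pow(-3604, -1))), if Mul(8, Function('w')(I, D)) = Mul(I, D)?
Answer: Rational(5081, 81090) ≈ 0.062659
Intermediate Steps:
Function('r')(J) = Add(-8, Mul(Add(31, J), Add(70, J))) (Function('r')(J) = Add(-8, Mul(Add(J, 70), Add(J, 31))) = Add(-8, Mul(Add(70, J), Add(31, J))) = Add(-8, Mul(Add(31, J), Add(70, J))))
Function('w')(I, D) = Mul(Rational(1, 8), D, I) (Function('w')(I, D) = Mul(Rational(1, 8), Mul(I, D)) = Mul(Rational(1, 8), Mul(D, I)) = Mul(Rational(1, 8), D, I))
Function('l')(t) = Mul(2, t, Add(-68, t)) (Function('l')(t) = Mul(Add(-68, t), Mul(2, t)) = Mul(2, t, Add(-68, t)))
Add(Mul(Function('l')(Function('w')(8, -1)), Pow(Add(-1944, Mul(-1, 1161)), -1)), Mul(Function('r')(-52), Pow(-3604, -1))) = Add(Mul(Mul(2, Mul(Rational(1, 8), -1, 8), Add(-68, Mul(Rational(1, 8), -1, 8))), Pow(Add(-1944, Mul(-1, 1161)), -1)), Mul(Add(2162, Pow(-52, 2), Mul(101, -52)), Pow(-3604, -1))) = Add(Mul(Mul(2, -1, Add(-68, -1)), Pow(Add(-1944, -1161), -1)), Mul(Add(2162, 2704, -5252), Rational(-1, 3604))) = Add(Mul(Mul(2, -1, -69), Pow(-3105, -1)), Mul(-386, Rational(-1, 3604))) = Add(Mul(138, Rational(-1, 3105)), Rational(193, 1802)) = Add(Rational(-2, 45), Rational(193, 1802)) = Rational(5081, 81090)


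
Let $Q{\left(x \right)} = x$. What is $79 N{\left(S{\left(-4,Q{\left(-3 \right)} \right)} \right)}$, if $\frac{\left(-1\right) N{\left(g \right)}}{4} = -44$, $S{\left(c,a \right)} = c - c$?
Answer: $13904$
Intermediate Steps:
$S{\left(c,a \right)} = 0$
$N{\left(g \right)} = 176$ ($N{\left(g \right)} = \left(-4\right) \left(-44\right) = 176$)
$79 N{\left(S{\left(-4,Q{\left(-3 \right)} \right)} \right)} = 79 \cdot 176 = 13904$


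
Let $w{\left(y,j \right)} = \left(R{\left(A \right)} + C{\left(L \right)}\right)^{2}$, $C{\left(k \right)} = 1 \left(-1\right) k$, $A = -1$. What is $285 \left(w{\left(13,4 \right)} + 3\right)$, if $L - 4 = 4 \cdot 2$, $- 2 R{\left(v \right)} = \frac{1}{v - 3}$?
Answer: $\frac{2626845}{64} \approx 41044.0$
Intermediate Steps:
$R{\left(v \right)} = - \frac{1}{2 \left(-3 + v\right)}$ ($R{\left(v \right)} = - \frac{1}{2 \left(v - 3\right)} = - \frac{1}{2 \left(-3 + v\right)}$)
$L = 12$ ($L = 4 + 4 \cdot 2 = 4 + 8 = 12$)
$C{\left(k \right)} = - k$
$w{\left(y,j \right)} = \frac{9025}{64}$ ($w{\left(y,j \right)} = \left(- \frac{1}{-6 + 2 \left(-1\right)} - 12\right)^{2} = \left(- \frac{1}{-6 - 2} - 12\right)^{2} = \left(- \frac{1}{-8} - 12\right)^{2} = \left(\left(-1\right) \left(- \frac{1}{8}\right) - 12\right)^{2} = \left(\frac{1}{8} - 12\right)^{2} = \left(- \frac{95}{8}\right)^{2} = \frac{9025}{64}$)
$285 \left(w{\left(13,4 \right)} + 3\right) = 285 \left(\frac{9025}{64} + 3\right) = 285 \cdot \frac{9217}{64} = \frac{2626845}{64}$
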